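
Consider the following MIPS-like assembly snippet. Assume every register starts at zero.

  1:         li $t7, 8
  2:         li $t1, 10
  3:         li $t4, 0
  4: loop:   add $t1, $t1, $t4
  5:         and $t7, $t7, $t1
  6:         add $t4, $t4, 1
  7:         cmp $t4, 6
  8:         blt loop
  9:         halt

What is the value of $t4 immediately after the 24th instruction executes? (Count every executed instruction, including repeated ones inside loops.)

after li $t7, 8: $t7=8
after li $t1, 10: $t1=10
after li $t4, 0: $t4=0
after add $t1, $t1, $t4: $t1=10+0=10
after and $t7, $t7, $t1: $t7=8&10=8
after add $t4, $t4, 1: $t4=0+1=1
cmp $t4, 6  (cmp 1,6)
blt loop: taken
after add $t1, $t1, $t4: $t1=10+1=11
after and $t7, $t7, $t1: $t7=8&11=8
after add $t4, $t4, 1: $t4=1+1=2
cmp $t4, 6  (cmp 2,6)
blt loop: taken
after add $t1, $t1, $t4: $t1=11+2=13
after and $t7, $t7, $t1: $t7=8&13=8
after add $t4, $t4, 1: $t4=2+1=3
cmp $t4, 6  (cmp 3,6)
blt loop: taken
after add $t1, $t1, $t4: $t1=13+3=16
after and $t7, $t7, $t1: $t7=8&16=0
after add $t4, $t4, 1: $t4=3+1=4
cmp $t4, 6  (cmp 4,6)
blt loop: taken
after add $t1, $t1, $t4: $t1=16+4=20
After step 24: $t4 = 4.

4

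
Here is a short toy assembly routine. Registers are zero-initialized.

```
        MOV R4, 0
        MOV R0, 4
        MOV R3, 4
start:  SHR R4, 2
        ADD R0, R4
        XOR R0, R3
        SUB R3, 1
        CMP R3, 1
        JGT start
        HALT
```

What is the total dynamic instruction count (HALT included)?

22

after MOV R4, 0: R4=0
after MOV R0, 4: R0=4
after MOV R3, 4: R3=4
after SHR R4, 2: R4=0>>2=0
after ADD R0, R4: R0=4+0=4
after XOR R0, R3: R0=4^4=0
after SUB R3, 1: R3=4-1=3
CMP R3, 1  (cmp 3,1)
JGT start: taken
after SHR R4, 2: R4=0>>2=0
after ADD R0, R4: R0=0+0=0
after XOR R0, R3: R0=0^3=3
after SUB R3, 1: R3=3-1=2
CMP R3, 1  (cmp 2,1)
JGT start: taken
after SHR R4, 2: R4=0>>2=0
after ADD R0, R4: R0=3+0=3
after XOR R0, R3: R0=3^2=1
after SUB R3, 1: R3=2-1=1
CMP R3, 1  (cmp 1,1)
JGT start: not taken
halt.
Total executed instructions: 22.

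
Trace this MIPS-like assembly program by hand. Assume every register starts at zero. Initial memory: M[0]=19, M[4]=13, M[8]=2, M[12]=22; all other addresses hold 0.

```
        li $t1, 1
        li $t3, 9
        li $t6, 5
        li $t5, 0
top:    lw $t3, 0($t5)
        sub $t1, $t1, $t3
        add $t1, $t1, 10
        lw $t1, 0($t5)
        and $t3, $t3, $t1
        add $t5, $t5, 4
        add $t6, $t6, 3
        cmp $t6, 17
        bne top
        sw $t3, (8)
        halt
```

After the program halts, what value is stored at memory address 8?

li $t1, 1 → $t1=1
li $t3, 9 → $t3=9
li $t6, 5 → $t6=5
li $t5, 0 → $t5=0
lw $t3, 0($t5) → $t3=M[0]=19
sub $t1, $t1, $t3 → $t1=1-19=-18
add $t1, $t1, 10 → $t1=(-18)+10=-8
lw $t1, 0($t5) → $t1=M[0]=19
and $t3, $t3, $t1 → $t3=19&19=19
add $t5, $t5, 4 → $t5=0+4=4
add $t6, $t6, 3 → $t6=5+3=8
cmp $t6, 17  (cmp 8,17)
bne top: taken
lw $t3, 0($t5) → $t3=M[4]=13
sub $t1, $t1, $t3 → $t1=19-13=6
add $t1, $t1, 10 → $t1=6+10=16
lw $t1, 0($t5) → $t1=M[4]=13
and $t3, $t3, $t1 → $t3=13&13=13
add $t5, $t5, 4 → $t5=4+4=8
add $t6, $t6, 3 → $t6=8+3=11
cmp $t6, 17  (cmp 11,17)
bne top: taken
lw $t3, 0($t5) → $t3=M[8]=2
sub $t1, $t1, $t3 → $t1=13-2=11
add $t1, $t1, 10 → $t1=11+10=21
lw $t1, 0($t5) → $t1=M[8]=2
and $t3, $t3, $t1 → $t3=2&2=2
add $t5, $t5, 4 → $t5=8+4=12
add $t6, $t6, 3 → $t6=11+3=14
cmp $t6, 17  (cmp 14,17)
bne top: taken
lw $t3, 0($t5) → $t3=M[12]=22
sub $t1, $t1, $t3 → $t1=2-22=-20
add $t1, $t1, 10 → $t1=(-20)+10=-10
lw $t1, 0($t5) → $t1=M[12]=22
and $t3, $t3, $t1 → $t3=22&22=22
add $t5, $t5, 4 → $t5=12+4=16
add $t6, $t6, 3 → $t6=14+3=17
cmp $t6, 17  (cmp 17,17)
bne top: not taken
sw $t3, (8) → M[8]=22
halt.

22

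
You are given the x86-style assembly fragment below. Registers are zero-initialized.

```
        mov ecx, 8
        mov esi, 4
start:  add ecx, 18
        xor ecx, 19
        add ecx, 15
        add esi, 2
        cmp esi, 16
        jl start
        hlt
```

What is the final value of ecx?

ecx=8
esi=4
ecx=8+18=26
ecx=26^19=9
ecx=9+15=24
esi=4+2=6
cmp esi, 16  (cmp 6,16)
jl start: taken
ecx=24+18=42
ecx=42^19=57
ecx=57+15=72
esi=6+2=8
cmp esi, 16  (cmp 8,16)
jl start: taken
ecx=72+18=90
ecx=90^19=73
ecx=73+15=88
esi=8+2=10
cmp esi, 16  (cmp 10,16)
jl start: taken
ecx=88+18=106
ecx=106^19=121
ecx=121+15=136
esi=10+2=12
cmp esi, 16  (cmp 12,16)
jl start: taken
ecx=136+18=154
ecx=154^19=137
ecx=137+15=152
esi=12+2=14
cmp esi, 16  (cmp 14,16)
jl start: taken
ecx=152+18=170
ecx=170^19=185
ecx=185+15=200
esi=14+2=16
cmp esi, 16  (cmp 16,16)
jl start: not taken
halt.

200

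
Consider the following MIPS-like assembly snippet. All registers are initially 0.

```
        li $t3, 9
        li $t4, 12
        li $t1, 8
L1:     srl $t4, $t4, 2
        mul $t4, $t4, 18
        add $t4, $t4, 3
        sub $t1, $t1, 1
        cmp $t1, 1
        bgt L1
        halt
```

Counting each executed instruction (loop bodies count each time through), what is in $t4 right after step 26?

li $t3, 9 → $t3=9
li $t4, 12 → $t4=12
li $t1, 8 → $t1=8
srl $t4, $t4, 2 → $t4=12>>2=3
mul $t4, $t4, 18 → $t4=3*18=54
add $t4, $t4, 3 → $t4=54+3=57
sub $t1, $t1, 1 → $t1=8-1=7
cmp $t1, 1  (cmp 7,1)
bgt L1: taken
srl $t4, $t4, 2 → $t4=57>>2=14
mul $t4, $t4, 18 → $t4=14*18=252
add $t4, $t4, 3 → $t4=252+3=255
sub $t1, $t1, 1 → $t1=7-1=6
cmp $t1, 1  (cmp 6,1)
bgt L1: taken
srl $t4, $t4, 2 → $t4=255>>2=63
mul $t4, $t4, 18 → $t4=63*18=1134
add $t4, $t4, 3 → $t4=1134+3=1137
sub $t1, $t1, 1 → $t1=6-1=5
cmp $t1, 1  (cmp 5,1)
bgt L1: taken
srl $t4, $t4, 2 → $t4=1137>>2=284
mul $t4, $t4, 18 → $t4=284*18=5112
add $t4, $t4, 3 → $t4=5112+3=5115
sub $t1, $t1, 1 → $t1=5-1=4
cmp $t1, 1  (cmp 4,1)
After step 26: $t4 = 5115.

5115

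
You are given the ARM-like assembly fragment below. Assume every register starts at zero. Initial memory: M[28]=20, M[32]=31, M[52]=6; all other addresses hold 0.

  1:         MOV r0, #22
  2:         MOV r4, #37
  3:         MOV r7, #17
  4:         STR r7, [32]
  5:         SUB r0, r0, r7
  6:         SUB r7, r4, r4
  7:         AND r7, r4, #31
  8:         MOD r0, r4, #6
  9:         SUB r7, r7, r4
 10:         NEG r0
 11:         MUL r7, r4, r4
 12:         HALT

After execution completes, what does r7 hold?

1369

r0=22
r4=37
r7=17
STR r7, [32] → M[32]=17
r0=22-17=5
r7=37-37=0
r7=37&31=5
r0=37%6=1
r7=5-37=-32
r0=-(1)=-1
r7=37*37=1369
halt.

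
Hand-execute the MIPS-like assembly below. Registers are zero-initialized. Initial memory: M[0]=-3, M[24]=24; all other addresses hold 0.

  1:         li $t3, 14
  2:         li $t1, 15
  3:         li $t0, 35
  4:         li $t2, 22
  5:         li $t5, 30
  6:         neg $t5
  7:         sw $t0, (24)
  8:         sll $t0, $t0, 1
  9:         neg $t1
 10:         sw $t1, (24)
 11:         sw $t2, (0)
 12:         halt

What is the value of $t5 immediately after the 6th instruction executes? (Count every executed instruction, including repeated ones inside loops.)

-30

li $t3, 14 → $t3=14
li $t1, 15 → $t1=15
li $t0, 35 → $t0=35
li $t2, 22 → $t2=22
li $t5, 30 → $t5=30
neg $t5 → $t5=-(30)=-30
After step 6: $t5 = -30.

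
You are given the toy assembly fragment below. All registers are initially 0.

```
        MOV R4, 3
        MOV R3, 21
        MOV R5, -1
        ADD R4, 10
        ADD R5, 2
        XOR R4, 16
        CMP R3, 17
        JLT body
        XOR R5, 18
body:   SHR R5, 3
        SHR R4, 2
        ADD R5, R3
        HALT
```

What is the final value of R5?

23

MOV R4, 3 → R4=3
MOV R3, 21 → R3=21
MOV R5, -1 → R5=-1
ADD R4, 10 → R4=3+10=13
ADD R5, 2 → R5=(-1)+2=1
XOR R4, 16 → R4=13^16=29
CMP R3, 17  (cmp 21,17)
JLT body: not taken
XOR R5, 18 → R5=1^18=19
SHR R5, 3 → R5=19>>3=2
SHR R4, 2 → R4=29>>2=7
ADD R5, R3 → R5=2+21=23
halt.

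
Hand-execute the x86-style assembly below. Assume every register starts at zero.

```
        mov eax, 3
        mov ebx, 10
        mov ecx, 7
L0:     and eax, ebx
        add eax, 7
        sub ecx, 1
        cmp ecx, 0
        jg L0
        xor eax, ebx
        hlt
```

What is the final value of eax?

27

mov eax, 3 → eax=3
mov ebx, 10 → ebx=10
mov ecx, 7 → ecx=7
and eax, ebx → eax=3&10=2
add eax, 7 → eax=2+7=9
sub ecx, 1 → ecx=7-1=6
cmp ecx, 0  (cmp 6,0)
jg L0: taken
and eax, ebx → eax=9&10=8
add eax, 7 → eax=8+7=15
sub ecx, 1 → ecx=6-1=5
cmp ecx, 0  (cmp 5,0)
jg L0: taken
and eax, ebx → eax=15&10=10
add eax, 7 → eax=10+7=17
sub ecx, 1 → ecx=5-1=4
cmp ecx, 0  (cmp 4,0)
jg L0: taken
and eax, ebx → eax=17&10=0
add eax, 7 → eax=0+7=7
sub ecx, 1 → ecx=4-1=3
cmp ecx, 0  (cmp 3,0)
jg L0: taken
and eax, ebx → eax=7&10=2
add eax, 7 → eax=2+7=9
sub ecx, 1 → ecx=3-1=2
cmp ecx, 0  (cmp 2,0)
jg L0: taken
and eax, ebx → eax=9&10=8
add eax, 7 → eax=8+7=15
sub ecx, 1 → ecx=2-1=1
cmp ecx, 0  (cmp 1,0)
jg L0: taken
and eax, ebx → eax=15&10=10
add eax, 7 → eax=10+7=17
sub ecx, 1 → ecx=1-1=0
cmp ecx, 0  (cmp 0,0)
jg L0: not taken
xor eax, ebx → eax=17^10=27
halt.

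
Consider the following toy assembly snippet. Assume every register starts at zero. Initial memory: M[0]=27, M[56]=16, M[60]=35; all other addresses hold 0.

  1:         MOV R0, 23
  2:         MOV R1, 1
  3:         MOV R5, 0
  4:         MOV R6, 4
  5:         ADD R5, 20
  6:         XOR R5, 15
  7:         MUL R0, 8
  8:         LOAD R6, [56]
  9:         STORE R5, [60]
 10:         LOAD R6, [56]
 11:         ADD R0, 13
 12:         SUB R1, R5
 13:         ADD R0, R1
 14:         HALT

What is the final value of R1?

MOV R0, 23 → R0=23
MOV R1, 1 → R1=1
MOV R5, 0 → R5=0
MOV R6, 4 → R6=4
ADD R5, 20 → R5=0+20=20
XOR R5, 15 → R5=20^15=27
MUL R0, 8 → R0=23*8=184
LOAD R6, [56] → R6=M[56]=16
STORE R5, [60] → M[60]=27
LOAD R6, [56] → R6=M[56]=16
ADD R0, 13 → R0=184+13=197
SUB R1, R5 → R1=1-27=-26
ADD R0, R1 → R0=197+(-26)=171
halt.

-26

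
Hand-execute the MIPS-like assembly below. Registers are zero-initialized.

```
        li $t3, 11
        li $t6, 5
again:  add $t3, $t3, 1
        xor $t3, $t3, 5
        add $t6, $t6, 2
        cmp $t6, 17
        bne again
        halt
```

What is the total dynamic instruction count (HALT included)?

after li $t3, 11: $t3=11
after li $t6, 5: $t6=5
after add $t3, $t3, 1: $t3=11+1=12
after xor $t3, $t3, 5: $t3=12^5=9
after add $t6, $t6, 2: $t6=5+2=7
cmp $t6, 17  (cmp 7,17)
bne again: taken
after add $t3, $t3, 1: $t3=9+1=10
after xor $t3, $t3, 5: $t3=10^5=15
after add $t6, $t6, 2: $t6=7+2=9
cmp $t6, 17  (cmp 9,17)
bne again: taken
after add $t3, $t3, 1: $t3=15+1=16
after xor $t3, $t3, 5: $t3=16^5=21
after add $t6, $t6, 2: $t6=9+2=11
cmp $t6, 17  (cmp 11,17)
bne again: taken
after add $t3, $t3, 1: $t3=21+1=22
after xor $t3, $t3, 5: $t3=22^5=19
after add $t6, $t6, 2: $t6=11+2=13
cmp $t6, 17  (cmp 13,17)
bne again: taken
after add $t3, $t3, 1: $t3=19+1=20
after xor $t3, $t3, 5: $t3=20^5=17
after add $t6, $t6, 2: $t6=13+2=15
cmp $t6, 17  (cmp 15,17)
bne again: taken
after add $t3, $t3, 1: $t3=17+1=18
after xor $t3, $t3, 5: $t3=18^5=23
after add $t6, $t6, 2: $t6=15+2=17
cmp $t6, 17  (cmp 17,17)
bne again: not taken
halt.
Total executed instructions: 33.

33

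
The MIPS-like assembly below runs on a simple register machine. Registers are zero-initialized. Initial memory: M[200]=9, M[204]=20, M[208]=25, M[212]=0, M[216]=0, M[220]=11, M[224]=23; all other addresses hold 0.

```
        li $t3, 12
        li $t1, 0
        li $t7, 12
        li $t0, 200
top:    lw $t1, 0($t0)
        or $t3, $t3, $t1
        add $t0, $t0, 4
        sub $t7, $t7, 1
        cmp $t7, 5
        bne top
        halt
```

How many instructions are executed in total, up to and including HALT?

47

$t3=12
$t1=0
$t7=12
$t0=200
$t1=M[200]=9
$t3=12|9=13
$t0=200+4=204
$t7=12-1=11
cmp $t7, 5  (cmp 11,5)
bne top: taken
$t1=M[204]=20
$t3=13|20=29
$t0=204+4=208
$t7=11-1=10
cmp $t7, 5  (cmp 10,5)
bne top: taken
$t1=M[208]=25
$t3=29|25=29
$t0=208+4=212
$t7=10-1=9
cmp $t7, 5  (cmp 9,5)
bne top: taken
$t1=M[212]=0
$t3=29|0=29
$t0=212+4=216
$t7=9-1=8
cmp $t7, 5  (cmp 8,5)
bne top: taken
$t1=M[216]=0
$t3=29|0=29
$t0=216+4=220
$t7=8-1=7
cmp $t7, 5  (cmp 7,5)
bne top: taken
$t1=M[220]=11
$t3=29|11=31
$t0=220+4=224
$t7=7-1=6
cmp $t7, 5  (cmp 6,5)
bne top: taken
$t1=M[224]=23
$t3=31|23=31
$t0=224+4=228
$t7=6-1=5
cmp $t7, 5  (cmp 5,5)
bne top: not taken
halt.
Total executed instructions: 47.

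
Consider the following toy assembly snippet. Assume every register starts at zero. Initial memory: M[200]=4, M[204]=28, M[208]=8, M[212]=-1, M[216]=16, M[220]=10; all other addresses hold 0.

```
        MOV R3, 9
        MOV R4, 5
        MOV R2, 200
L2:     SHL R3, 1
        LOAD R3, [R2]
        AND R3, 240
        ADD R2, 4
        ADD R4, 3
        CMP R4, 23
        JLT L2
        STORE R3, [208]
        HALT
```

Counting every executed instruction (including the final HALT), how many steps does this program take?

MOV R3, 9 → R3=9
MOV R4, 5 → R4=5
MOV R2, 200 → R2=200
SHL R3, 1 → R3=9<<1=18
LOAD R3, [R2] → R3=M[200]=4
AND R3, 240 → R3=4&240=0
ADD R2, 4 → R2=200+4=204
ADD R4, 3 → R4=5+3=8
CMP R4, 23  (cmp 8,23)
JLT L2: taken
SHL R3, 1 → R3=0<<1=0
LOAD R3, [R2] → R3=M[204]=28
AND R3, 240 → R3=28&240=16
ADD R2, 4 → R2=204+4=208
ADD R4, 3 → R4=8+3=11
CMP R4, 23  (cmp 11,23)
JLT L2: taken
SHL R3, 1 → R3=16<<1=32
LOAD R3, [R2] → R3=M[208]=8
AND R3, 240 → R3=8&240=0
ADD R2, 4 → R2=208+4=212
ADD R4, 3 → R4=11+3=14
CMP R4, 23  (cmp 14,23)
JLT L2: taken
SHL R3, 1 → R3=0<<1=0
LOAD R3, [R2] → R3=M[212]=-1
AND R3, 240 → R3=(-1)&240=240
ADD R2, 4 → R2=212+4=216
ADD R4, 3 → R4=14+3=17
CMP R4, 23  (cmp 17,23)
JLT L2: taken
SHL R3, 1 → R3=240<<1=480
LOAD R3, [R2] → R3=M[216]=16
AND R3, 240 → R3=16&240=16
ADD R2, 4 → R2=216+4=220
ADD R4, 3 → R4=17+3=20
CMP R4, 23  (cmp 20,23)
JLT L2: taken
SHL R3, 1 → R3=16<<1=32
LOAD R3, [R2] → R3=M[220]=10
AND R3, 240 → R3=10&240=0
ADD R2, 4 → R2=220+4=224
ADD R4, 3 → R4=20+3=23
CMP R4, 23  (cmp 23,23)
JLT L2: not taken
STORE R3, [208] → M[208]=0
halt.
Total executed instructions: 47.

47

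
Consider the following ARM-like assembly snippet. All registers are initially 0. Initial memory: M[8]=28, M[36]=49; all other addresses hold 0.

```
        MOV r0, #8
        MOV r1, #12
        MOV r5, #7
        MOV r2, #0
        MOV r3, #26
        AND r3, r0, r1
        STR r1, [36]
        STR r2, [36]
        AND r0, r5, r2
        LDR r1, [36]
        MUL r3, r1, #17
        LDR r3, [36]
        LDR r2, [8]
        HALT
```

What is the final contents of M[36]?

r0=8
r1=12
r5=7
r2=0
r3=26
r3=8&12=8
STR r1, [36] → M[36]=12
STR r2, [36] → M[36]=0
r0=7&0=0
r1=M[36]=0
r3=0*17=0
r3=M[36]=0
r2=M[8]=28
halt.

0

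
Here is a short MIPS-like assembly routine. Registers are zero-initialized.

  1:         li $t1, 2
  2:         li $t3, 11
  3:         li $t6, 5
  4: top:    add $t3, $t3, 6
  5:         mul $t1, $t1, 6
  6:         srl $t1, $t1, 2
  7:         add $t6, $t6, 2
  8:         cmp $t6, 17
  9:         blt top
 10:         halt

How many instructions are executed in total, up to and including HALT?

after li $t1, 2: $t1=2
after li $t3, 11: $t3=11
after li $t6, 5: $t6=5
after add $t3, $t3, 6: $t3=11+6=17
after mul $t1, $t1, 6: $t1=2*6=12
after srl $t1, $t1, 2: $t1=12>>2=3
after add $t6, $t6, 2: $t6=5+2=7
cmp $t6, 17  (cmp 7,17)
blt top: taken
after add $t3, $t3, 6: $t3=17+6=23
after mul $t1, $t1, 6: $t1=3*6=18
after srl $t1, $t1, 2: $t1=18>>2=4
after add $t6, $t6, 2: $t6=7+2=9
cmp $t6, 17  (cmp 9,17)
blt top: taken
after add $t3, $t3, 6: $t3=23+6=29
after mul $t1, $t1, 6: $t1=4*6=24
after srl $t1, $t1, 2: $t1=24>>2=6
after add $t6, $t6, 2: $t6=9+2=11
cmp $t6, 17  (cmp 11,17)
blt top: taken
after add $t3, $t3, 6: $t3=29+6=35
after mul $t1, $t1, 6: $t1=6*6=36
after srl $t1, $t1, 2: $t1=36>>2=9
after add $t6, $t6, 2: $t6=11+2=13
cmp $t6, 17  (cmp 13,17)
blt top: taken
after add $t3, $t3, 6: $t3=35+6=41
after mul $t1, $t1, 6: $t1=9*6=54
after srl $t1, $t1, 2: $t1=54>>2=13
after add $t6, $t6, 2: $t6=13+2=15
cmp $t6, 17  (cmp 15,17)
blt top: taken
after add $t3, $t3, 6: $t3=41+6=47
after mul $t1, $t1, 6: $t1=13*6=78
after srl $t1, $t1, 2: $t1=78>>2=19
after add $t6, $t6, 2: $t6=15+2=17
cmp $t6, 17  (cmp 17,17)
blt top: not taken
halt.
Total executed instructions: 40.

40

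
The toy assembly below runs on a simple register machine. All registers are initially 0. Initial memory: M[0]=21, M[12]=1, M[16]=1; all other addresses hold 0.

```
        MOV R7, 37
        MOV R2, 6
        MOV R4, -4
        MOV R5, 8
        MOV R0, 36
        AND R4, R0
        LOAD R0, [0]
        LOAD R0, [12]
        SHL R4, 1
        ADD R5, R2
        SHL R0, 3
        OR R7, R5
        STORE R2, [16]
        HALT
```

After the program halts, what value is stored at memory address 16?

after MOV R7, 37: R7=37
after MOV R2, 6: R2=6
after MOV R4, -4: R4=-4
after MOV R5, 8: R5=8
after MOV R0, 36: R0=36
after AND R4, R0: R4=(-4)&36=36
after LOAD R0, [0]: R0=M[0]=21
after LOAD R0, [12]: R0=M[12]=1
after SHL R4, 1: R4=36<<1=72
after ADD R5, R2: R5=8+6=14
after SHL R0, 3: R0=1<<3=8
after OR R7, R5: R7=37|14=47
STORE R2, [16] → M[16]=6
halt.

6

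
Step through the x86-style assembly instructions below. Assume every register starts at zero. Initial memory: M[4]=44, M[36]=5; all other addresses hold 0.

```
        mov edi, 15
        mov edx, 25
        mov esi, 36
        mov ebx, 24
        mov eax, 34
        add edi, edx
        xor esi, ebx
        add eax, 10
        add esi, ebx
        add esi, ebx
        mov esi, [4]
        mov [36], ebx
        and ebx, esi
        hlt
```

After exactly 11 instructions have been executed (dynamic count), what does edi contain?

40

edi=15
edx=25
esi=36
ebx=24
eax=34
edi=15+25=40
esi=36^24=60
eax=34+10=44
esi=60+24=84
esi=84+24=108
esi=M[4]=44
After step 11: edi = 40.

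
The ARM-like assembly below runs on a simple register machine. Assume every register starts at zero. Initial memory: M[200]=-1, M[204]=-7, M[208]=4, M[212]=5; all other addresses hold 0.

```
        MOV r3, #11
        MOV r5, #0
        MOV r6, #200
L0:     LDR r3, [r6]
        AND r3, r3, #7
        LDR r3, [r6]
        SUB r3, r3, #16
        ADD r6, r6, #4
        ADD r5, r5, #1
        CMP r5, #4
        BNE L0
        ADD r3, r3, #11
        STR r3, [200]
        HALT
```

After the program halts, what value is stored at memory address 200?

0

r3=11
r5=0
r6=200
r3=M[200]=-1
r3=(-1)&7=7
r3=M[200]=-1
r3=(-1)-16=-17
r6=200+4=204
r5=0+1=1
CMP r5, #4  (cmp 1,4)
BNE L0: taken
r3=M[204]=-7
r3=(-7)&7=1
r3=M[204]=-7
r3=(-7)-16=-23
r6=204+4=208
r5=1+1=2
CMP r5, #4  (cmp 2,4)
BNE L0: taken
r3=M[208]=4
r3=4&7=4
r3=M[208]=4
r3=4-16=-12
r6=208+4=212
r5=2+1=3
CMP r5, #4  (cmp 3,4)
BNE L0: taken
r3=M[212]=5
r3=5&7=5
r3=M[212]=5
r3=5-16=-11
r6=212+4=216
r5=3+1=4
CMP r5, #4  (cmp 4,4)
BNE L0: not taken
r3=(-11)+11=0
STR r3, [200] → M[200]=0
halt.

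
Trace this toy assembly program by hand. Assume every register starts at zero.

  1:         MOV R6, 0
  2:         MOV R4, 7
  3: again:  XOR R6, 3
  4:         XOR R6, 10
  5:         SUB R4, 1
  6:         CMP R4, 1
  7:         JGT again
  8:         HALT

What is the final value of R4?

R6=0
R4=7
R6=0^3=3
R6=3^10=9
R4=7-1=6
CMP R4, 1  (cmp 6,1)
JGT again: taken
R6=9^3=10
R6=10^10=0
R4=6-1=5
CMP R4, 1  (cmp 5,1)
JGT again: taken
R6=0^3=3
R6=3^10=9
R4=5-1=4
CMP R4, 1  (cmp 4,1)
JGT again: taken
R6=9^3=10
R6=10^10=0
R4=4-1=3
CMP R4, 1  (cmp 3,1)
JGT again: taken
R6=0^3=3
R6=3^10=9
R4=3-1=2
CMP R4, 1  (cmp 2,1)
JGT again: taken
R6=9^3=10
R6=10^10=0
R4=2-1=1
CMP R4, 1  (cmp 1,1)
JGT again: not taken
halt.

1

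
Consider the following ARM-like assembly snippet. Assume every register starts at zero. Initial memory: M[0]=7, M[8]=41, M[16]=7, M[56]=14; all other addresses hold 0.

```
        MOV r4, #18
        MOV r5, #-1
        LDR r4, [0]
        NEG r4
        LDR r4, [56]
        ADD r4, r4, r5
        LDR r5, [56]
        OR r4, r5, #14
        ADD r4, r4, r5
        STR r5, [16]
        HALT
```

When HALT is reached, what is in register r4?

28

r4=18
r5=-1
r4=M[0]=7
r4=-(7)=-7
r4=M[56]=14
r4=14+(-1)=13
r5=M[56]=14
r4=14|14=14
r4=14+14=28
STR r5, [16] → M[16]=14
halt.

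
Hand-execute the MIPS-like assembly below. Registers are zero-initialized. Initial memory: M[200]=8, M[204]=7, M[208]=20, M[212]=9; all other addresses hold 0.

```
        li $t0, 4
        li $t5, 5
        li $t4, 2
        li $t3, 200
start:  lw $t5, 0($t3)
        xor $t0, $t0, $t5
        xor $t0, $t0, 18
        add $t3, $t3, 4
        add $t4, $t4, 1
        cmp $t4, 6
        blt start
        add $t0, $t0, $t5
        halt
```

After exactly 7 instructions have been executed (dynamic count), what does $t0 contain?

30

$t0=4
$t5=5
$t4=2
$t3=200
$t5=M[200]=8
$t0=4^8=12
$t0=12^18=30
After step 7: $t0 = 30.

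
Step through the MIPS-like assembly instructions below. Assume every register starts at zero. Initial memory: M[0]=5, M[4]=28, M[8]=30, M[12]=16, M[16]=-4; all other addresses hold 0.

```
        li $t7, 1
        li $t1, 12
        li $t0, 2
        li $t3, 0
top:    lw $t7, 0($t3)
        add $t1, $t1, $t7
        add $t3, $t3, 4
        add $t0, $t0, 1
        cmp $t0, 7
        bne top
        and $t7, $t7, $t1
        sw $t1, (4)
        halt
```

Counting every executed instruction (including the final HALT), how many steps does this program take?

after li $t7, 1: $t7=1
after li $t1, 12: $t1=12
after li $t0, 2: $t0=2
after li $t3, 0: $t3=0
after lw $t7, 0($t3): $t7=M[0]=5
after add $t1, $t1, $t7: $t1=12+5=17
after add $t3, $t3, 4: $t3=0+4=4
after add $t0, $t0, 1: $t0=2+1=3
cmp $t0, 7  (cmp 3,7)
bne top: taken
after lw $t7, 0($t3): $t7=M[4]=28
after add $t1, $t1, $t7: $t1=17+28=45
after add $t3, $t3, 4: $t3=4+4=8
after add $t0, $t0, 1: $t0=3+1=4
cmp $t0, 7  (cmp 4,7)
bne top: taken
after lw $t7, 0($t3): $t7=M[8]=30
after add $t1, $t1, $t7: $t1=45+30=75
after add $t3, $t3, 4: $t3=8+4=12
after add $t0, $t0, 1: $t0=4+1=5
cmp $t0, 7  (cmp 5,7)
bne top: taken
after lw $t7, 0($t3): $t7=M[12]=16
after add $t1, $t1, $t7: $t1=75+16=91
after add $t3, $t3, 4: $t3=12+4=16
after add $t0, $t0, 1: $t0=5+1=6
cmp $t0, 7  (cmp 6,7)
bne top: taken
after lw $t7, 0($t3): $t7=M[16]=-4
after add $t1, $t1, $t7: $t1=91+(-4)=87
after add $t3, $t3, 4: $t3=16+4=20
after add $t0, $t0, 1: $t0=6+1=7
cmp $t0, 7  (cmp 7,7)
bne top: not taken
after and $t7, $t7, $t1: $t7=(-4)&87=84
sw $t1, (4) → M[4]=87
halt.
Total executed instructions: 37.

37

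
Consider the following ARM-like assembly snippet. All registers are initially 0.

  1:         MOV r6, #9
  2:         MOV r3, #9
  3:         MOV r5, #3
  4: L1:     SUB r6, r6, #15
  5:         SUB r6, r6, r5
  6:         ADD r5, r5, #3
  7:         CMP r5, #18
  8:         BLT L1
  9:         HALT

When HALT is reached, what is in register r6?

-111

MOV r6, #9 → r6=9
MOV r3, #9 → r3=9
MOV r5, #3 → r5=3
SUB r6, r6, #15 → r6=9-15=-6
SUB r6, r6, r5 → r6=(-6)-3=-9
ADD r5, r5, #3 → r5=3+3=6
CMP r5, #18  (cmp 6,18)
BLT L1: taken
SUB r6, r6, #15 → r6=(-9)-15=-24
SUB r6, r6, r5 → r6=(-24)-6=-30
ADD r5, r5, #3 → r5=6+3=9
CMP r5, #18  (cmp 9,18)
BLT L1: taken
SUB r6, r6, #15 → r6=(-30)-15=-45
SUB r6, r6, r5 → r6=(-45)-9=-54
ADD r5, r5, #3 → r5=9+3=12
CMP r5, #18  (cmp 12,18)
BLT L1: taken
SUB r6, r6, #15 → r6=(-54)-15=-69
SUB r6, r6, r5 → r6=(-69)-12=-81
ADD r5, r5, #3 → r5=12+3=15
CMP r5, #18  (cmp 15,18)
BLT L1: taken
SUB r6, r6, #15 → r6=(-81)-15=-96
SUB r6, r6, r5 → r6=(-96)-15=-111
ADD r5, r5, #3 → r5=15+3=18
CMP r5, #18  (cmp 18,18)
BLT L1: not taken
halt.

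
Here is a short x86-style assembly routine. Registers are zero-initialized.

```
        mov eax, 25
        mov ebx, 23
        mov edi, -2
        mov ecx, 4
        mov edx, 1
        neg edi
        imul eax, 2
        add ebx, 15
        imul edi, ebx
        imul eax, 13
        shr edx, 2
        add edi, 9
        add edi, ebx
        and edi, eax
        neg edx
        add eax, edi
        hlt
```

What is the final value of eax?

after mov eax, 25: eax=25
after mov ebx, 23: ebx=23
after mov edi, -2: edi=-2
after mov ecx, 4: ecx=4
after mov edx, 1: edx=1
after neg edi: edi=-(-2)=2
after imul eax, 2: eax=25*2=50
after add ebx, 15: ebx=23+15=38
after imul edi, ebx: edi=2*38=76
after imul eax, 13: eax=50*13=650
after shr edx, 2: edx=1>>2=0
after add edi, 9: edi=76+9=85
after add edi, ebx: edi=85+38=123
after and edi, eax: edi=123&650=10
after neg edx: edx=-(0)=0
after add eax, edi: eax=650+10=660
halt.

660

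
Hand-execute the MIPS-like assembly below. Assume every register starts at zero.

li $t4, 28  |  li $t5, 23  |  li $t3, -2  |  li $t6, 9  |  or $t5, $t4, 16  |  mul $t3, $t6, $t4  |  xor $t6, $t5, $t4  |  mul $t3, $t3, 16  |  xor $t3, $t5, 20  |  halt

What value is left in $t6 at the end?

0

$t4=28
$t5=23
$t3=-2
$t6=9
$t5=28|16=28
$t3=9*28=252
$t6=28^28=0
$t3=252*16=4032
$t3=28^20=8
halt.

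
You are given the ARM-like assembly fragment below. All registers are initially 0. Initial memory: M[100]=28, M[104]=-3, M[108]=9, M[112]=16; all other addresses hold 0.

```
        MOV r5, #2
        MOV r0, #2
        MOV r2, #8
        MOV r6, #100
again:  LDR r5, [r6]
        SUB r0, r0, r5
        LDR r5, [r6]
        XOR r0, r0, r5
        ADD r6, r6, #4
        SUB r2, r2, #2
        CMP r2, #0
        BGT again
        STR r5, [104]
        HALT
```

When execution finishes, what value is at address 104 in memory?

r5=2
r0=2
r2=8
r6=100
r5=M[100]=28
r0=2-28=-26
r5=M[100]=28
r0=(-26)^28=-6
r6=100+4=104
r2=8-2=6
CMP r2, #0  (cmp 6,0)
BGT again: taken
r5=M[104]=-3
r0=(-6)-(-3)=-3
r5=M[104]=-3
r0=(-3)^(-3)=0
r6=104+4=108
r2=6-2=4
CMP r2, #0  (cmp 4,0)
BGT again: taken
r5=M[108]=9
r0=0-9=-9
r5=M[108]=9
r0=(-9)^9=-2
r6=108+4=112
r2=4-2=2
CMP r2, #0  (cmp 2,0)
BGT again: taken
r5=M[112]=16
r0=(-2)-16=-18
r5=M[112]=16
r0=(-18)^16=-2
r6=112+4=116
r2=2-2=0
CMP r2, #0  (cmp 0,0)
BGT again: not taken
STR r5, [104] → M[104]=16
halt.

16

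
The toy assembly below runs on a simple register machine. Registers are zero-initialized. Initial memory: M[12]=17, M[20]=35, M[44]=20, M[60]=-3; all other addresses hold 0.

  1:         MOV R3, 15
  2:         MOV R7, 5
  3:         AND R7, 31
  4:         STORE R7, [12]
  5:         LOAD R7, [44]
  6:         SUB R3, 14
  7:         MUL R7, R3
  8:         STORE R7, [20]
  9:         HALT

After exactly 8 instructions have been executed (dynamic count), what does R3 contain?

R3=15
R7=5
R7=5&31=5
STORE R7, [12] → M[12]=5
R7=M[44]=20
R3=15-14=1
R7=20*1=20
STORE R7, [20] → M[20]=20
After step 8: R3 = 1.

1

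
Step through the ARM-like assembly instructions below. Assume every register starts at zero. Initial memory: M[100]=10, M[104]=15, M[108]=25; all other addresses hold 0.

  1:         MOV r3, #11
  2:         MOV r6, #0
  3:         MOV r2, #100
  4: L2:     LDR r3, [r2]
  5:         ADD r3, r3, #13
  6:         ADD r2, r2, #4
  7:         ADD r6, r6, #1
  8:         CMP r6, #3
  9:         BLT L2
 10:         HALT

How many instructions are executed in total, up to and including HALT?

22

r3=11
r6=0
r2=100
r3=M[100]=10
r3=10+13=23
r2=100+4=104
r6=0+1=1
CMP r6, #3  (cmp 1,3)
BLT L2: taken
r3=M[104]=15
r3=15+13=28
r2=104+4=108
r6=1+1=2
CMP r6, #3  (cmp 2,3)
BLT L2: taken
r3=M[108]=25
r3=25+13=38
r2=108+4=112
r6=2+1=3
CMP r6, #3  (cmp 3,3)
BLT L2: not taken
halt.
Total executed instructions: 22.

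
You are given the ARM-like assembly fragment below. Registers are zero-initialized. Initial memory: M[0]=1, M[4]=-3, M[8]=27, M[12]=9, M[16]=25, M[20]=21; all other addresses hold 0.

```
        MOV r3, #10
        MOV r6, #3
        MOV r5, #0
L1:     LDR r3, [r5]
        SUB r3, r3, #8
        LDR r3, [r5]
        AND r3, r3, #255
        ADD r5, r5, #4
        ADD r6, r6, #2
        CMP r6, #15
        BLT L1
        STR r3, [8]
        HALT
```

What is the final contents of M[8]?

MOV r3, #10 → r3=10
MOV r6, #3 → r6=3
MOV r5, #0 → r5=0
LDR r3, [r5] → r3=M[0]=1
SUB r3, r3, #8 → r3=1-8=-7
LDR r3, [r5] → r3=M[0]=1
AND r3, r3, #255 → r3=1&255=1
ADD r5, r5, #4 → r5=0+4=4
ADD r6, r6, #2 → r6=3+2=5
CMP r6, #15  (cmp 5,15)
BLT L1: taken
LDR r3, [r5] → r3=M[4]=-3
SUB r3, r3, #8 → r3=(-3)-8=-11
LDR r3, [r5] → r3=M[4]=-3
AND r3, r3, #255 → r3=(-3)&255=253
ADD r5, r5, #4 → r5=4+4=8
ADD r6, r6, #2 → r6=5+2=7
CMP r6, #15  (cmp 7,15)
BLT L1: taken
LDR r3, [r5] → r3=M[8]=27
SUB r3, r3, #8 → r3=27-8=19
LDR r3, [r5] → r3=M[8]=27
AND r3, r3, #255 → r3=27&255=27
ADD r5, r5, #4 → r5=8+4=12
ADD r6, r6, #2 → r6=7+2=9
CMP r6, #15  (cmp 9,15)
BLT L1: taken
LDR r3, [r5] → r3=M[12]=9
SUB r3, r3, #8 → r3=9-8=1
LDR r3, [r5] → r3=M[12]=9
AND r3, r3, #255 → r3=9&255=9
ADD r5, r5, #4 → r5=12+4=16
ADD r6, r6, #2 → r6=9+2=11
CMP r6, #15  (cmp 11,15)
BLT L1: taken
LDR r3, [r5] → r3=M[16]=25
SUB r3, r3, #8 → r3=25-8=17
LDR r3, [r5] → r3=M[16]=25
AND r3, r3, #255 → r3=25&255=25
ADD r5, r5, #4 → r5=16+4=20
ADD r6, r6, #2 → r6=11+2=13
CMP r6, #15  (cmp 13,15)
BLT L1: taken
LDR r3, [r5] → r3=M[20]=21
SUB r3, r3, #8 → r3=21-8=13
LDR r3, [r5] → r3=M[20]=21
AND r3, r3, #255 → r3=21&255=21
ADD r5, r5, #4 → r5=20+4=24
ADD r6, r6, #2 → r6=13+2=15
CMP r6, #15  (cmp 15,15)
BLT L1: not taken
STR r3, [8] → M[8]=21
halt.

21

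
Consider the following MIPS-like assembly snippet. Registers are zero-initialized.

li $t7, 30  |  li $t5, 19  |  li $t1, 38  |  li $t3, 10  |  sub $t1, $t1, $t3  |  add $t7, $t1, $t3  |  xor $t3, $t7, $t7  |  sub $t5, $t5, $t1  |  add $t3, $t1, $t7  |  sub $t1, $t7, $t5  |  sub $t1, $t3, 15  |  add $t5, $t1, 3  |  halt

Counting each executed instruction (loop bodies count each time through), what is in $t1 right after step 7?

after li $t7, 30: $t7=30
after li $t5, 19: $t5=19
after li $t1, 38: $t1=38
after li $t3, 10: $t3=10
after sub $t1, $t1, $t3: $t1=38-10=28
after add $t7, $t1, $t3: $t7=28+10=38
after xor $t3, $t7, $t7: $t3=38^38=0
After step 7: $t1 = 28.

28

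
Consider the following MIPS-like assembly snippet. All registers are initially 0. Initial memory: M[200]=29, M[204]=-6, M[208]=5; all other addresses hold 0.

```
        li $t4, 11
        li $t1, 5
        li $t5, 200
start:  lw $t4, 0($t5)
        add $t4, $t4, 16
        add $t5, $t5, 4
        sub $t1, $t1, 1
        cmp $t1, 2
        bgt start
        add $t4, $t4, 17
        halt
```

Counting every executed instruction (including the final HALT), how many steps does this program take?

23

after li $t4, 11: $t4=11
after li $t1, 5: $t1=5
after li $t5, 200: $t5=200
after lw $t4, 0($t5): $t4=M[200]=29
after add $t4, $t4, 16: $t4=29+16=45
after add $t5, $t5, 4: $t5=200+4=204
after sub $t1, $t1, 1: $t1=5-1=4
cmp $t1, 2  (cmp 4,2)
bgt start: taken
after lw $t4, 0($t5): $t4=M[204]=-6
after add $t4, $t4, 16: $t4=(-6)+16=10
after add $t5, $t5, 4: $t5=204+4=208
after sub $t1, $t1, 1: $t1=4-1=3
cmp $t1, 2  (cmp 3,2)
bgt start: taken
after lw $t4, 0($t5): $t4=M[208]=5
after add $t4, $t4, 16: $t4=5+16=21
after add $t5, $t5, 4: $t5=208+4=212
after sub $t1, $t1, 1: $t1=3-1=2
cmp $t1, 2  (cmp 2,2)
bgt start: not taken
after add $t4, $t4, 17: $t4=21+17=38
halt.
Total executed instructions: 23.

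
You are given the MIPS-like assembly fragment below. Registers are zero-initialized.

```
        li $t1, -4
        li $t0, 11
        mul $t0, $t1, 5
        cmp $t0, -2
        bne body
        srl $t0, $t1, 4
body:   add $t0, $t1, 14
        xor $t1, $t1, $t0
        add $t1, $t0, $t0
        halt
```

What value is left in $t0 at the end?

$t1=-4
$t0=11
$t0=(-4)*5=-20
cmp $t0, -2  (cmp -20,-2)
bne body: taken
$t0=(-4)+14=10
$t1=(-4)^10=-10
$t1=10+10=20
halt.

10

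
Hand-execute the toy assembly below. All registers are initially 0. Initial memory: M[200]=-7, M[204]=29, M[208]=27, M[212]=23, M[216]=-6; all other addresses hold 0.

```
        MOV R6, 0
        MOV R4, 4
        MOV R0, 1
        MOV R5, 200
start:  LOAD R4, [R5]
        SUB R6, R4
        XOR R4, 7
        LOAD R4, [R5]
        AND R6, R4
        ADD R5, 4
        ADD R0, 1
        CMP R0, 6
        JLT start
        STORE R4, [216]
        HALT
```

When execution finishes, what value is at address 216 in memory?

MOV R6, 0 → R6=0
MOV R4, 4 → R4=4
MOV R0, 1 → R0=1
MOV R5, 200 → R5=200
LOAD R4, [R5] → R4=M[200]=-7
SUB R6, R4 → R6=0-(-7)=7
XOR R4, 7 → R4=(-7)^7=-2
LOAD R4, [R5] → R4=M[200]=-7
AND R6, R4 → R6=7&(-7)=1
ADD R5, 4 → R5=200+4=204
ADD R0, 1 → R0=1+1=2
CMP R0, 6  (cmp 2,6)
JLT start: taken
LOAD R4, [R5] → R4=M[204]=29
SUB R6, R4 → R6=1-29=-28
XOR R4, 7 → R4=29^7=26
LOAD R4, [R5] → R4=M[204]=29
AND R6, R4 → R6=(-28)&29=4
ADD R5, 4 → R5=204+4=208
ADD R0, 1 → R0=2+1=3
CMP R0, 6  (cmp 3,6)
JLT start: taken
LOAD R4, [R5] → R4=M[208]=27
SUB R6, R4 → R6=4-27=-23
XOR R4, 7 → R4=27^7=28
LOAD R4, [R5] → R4=M[208]=27
AND R6, R4 → R6=(-23)&27=9
ADD R5, 4 → R5=208+4=212
ADD R0, 1 → R0=3+1=4
CMP R0, 6  (cmp 4,6)
JLT start: taken
LOAD R4, [R5] → R4=M[212]=23
SUB R6, R4 → R6=9-23=-14
XOR R4, 7 → R4=23^7=16
LOAD R4, [R5] → R4=M[212]=23
AND R6, R4 → R6=(-14)&23=18
ADD R5, 4 → R5=212+4=216
ADD R0, 1 → R0=4+1=5
CMP R0, 6  (cmp 5,6)
JLT start: taken
LOAD R4, [R5] → R4=M[216]=-6
SUB R6, R4 → R6=18-(-6)=24
XOR R4, 7 → R4=(-6)^7=-3
LOAD R4, [R5] → R4=M[216]=-6
AND R6, R4 → R6=24&(-6)=24
ADD R5, 4 → R5=216+4=220
ADD R0, 1 → R0=5+1=6
CMP R0, 6  (cmp 6,6)
JLT start: not taken
STORE R4, [216] → M[216]=-6
halt.

-6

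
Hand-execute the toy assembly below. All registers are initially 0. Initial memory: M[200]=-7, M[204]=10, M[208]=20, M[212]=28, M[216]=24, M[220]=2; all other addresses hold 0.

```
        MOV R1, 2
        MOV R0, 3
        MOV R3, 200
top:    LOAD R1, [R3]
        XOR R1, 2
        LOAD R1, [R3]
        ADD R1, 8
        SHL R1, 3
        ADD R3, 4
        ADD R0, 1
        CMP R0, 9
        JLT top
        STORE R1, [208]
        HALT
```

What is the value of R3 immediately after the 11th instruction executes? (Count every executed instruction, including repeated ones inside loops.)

after MOV R1, 2: R1=2
after MOV R0, 3: R0=3
after MOV R3, 200: R3=200
after LOAD R1, [R3]: R1=M[200]=-7
after XOR R1, 2: R1=(-7)^2=-5
after LOAD R1, [R3]: R1=M[200]=-7
after ADD R1, 8: R1=(-7)+8=1
after SHL R1, 3: R1=1<<3=8
after ADD R3, 4: R3=200+4=204
after ADD R0, 1: R0=3+1=4
CMP R0, 9  (cmp 4,9)
After step 11: R3 = 204.

204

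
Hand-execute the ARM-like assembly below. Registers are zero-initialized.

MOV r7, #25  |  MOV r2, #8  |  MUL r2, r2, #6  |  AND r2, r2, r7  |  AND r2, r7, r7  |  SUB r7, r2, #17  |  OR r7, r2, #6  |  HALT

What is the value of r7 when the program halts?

31

after MOV r7, #25: r7=25
after MOV r2, #8: r2=8
after MUL r2, r2, #6: r2=8*6=48
after AND r2, r2, r7: r2=48&25=16
after AND r2, r7, r7: r2=25&25=25
after SUB r7, r2, #17: r7=25-17=8
after OR r7, r2, #6: r7=25|6=31
halt.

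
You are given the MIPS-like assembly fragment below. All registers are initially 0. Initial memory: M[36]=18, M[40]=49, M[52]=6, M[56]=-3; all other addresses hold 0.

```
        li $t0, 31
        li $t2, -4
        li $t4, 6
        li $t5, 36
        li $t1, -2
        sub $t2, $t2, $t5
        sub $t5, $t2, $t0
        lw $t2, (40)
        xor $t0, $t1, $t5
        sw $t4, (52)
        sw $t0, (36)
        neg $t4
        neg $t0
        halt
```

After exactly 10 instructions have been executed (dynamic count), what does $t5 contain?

-71

after li $t0, 31: $t0=31
after li $t2, -4: $t2=-4
after li $t4, 6: $t4=6
after li $t5, 36: $t5=36
after li $t1, -2: $t1=-2
after sub $t2, $t2, $t5: $t2=(-4)-36=-40
after sub $t5, $t2, $t0: $t5=(-40)-31=-71
after lw $t2, (40): $t2=M[40]=49
after xor $t0, $t1, $t5: $t0=(-2)^(-71)=71
sw $t4, (52) → M[52]=6
After step 10: $t5 = -71.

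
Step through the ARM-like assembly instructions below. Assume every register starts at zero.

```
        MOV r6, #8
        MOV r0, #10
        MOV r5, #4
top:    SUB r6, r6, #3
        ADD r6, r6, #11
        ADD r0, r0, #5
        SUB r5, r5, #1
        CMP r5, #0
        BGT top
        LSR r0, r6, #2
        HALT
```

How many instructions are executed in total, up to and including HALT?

29

MOV r6, #8 → r6=8
MOV r0, #10 → r0=10
MOV r5, #4 → r5=4
SUB r6, r6, #3 → r6=8-3=5
ADD r6, r6, #11 → r6=5+11=16
ADD r0, r0, #5 → r0=10+5=15
SUB r5, r5, #1 → r5=4-1=3
CMP r5, #0  (cmp 3,0)
BGT top: taken
SUB r6, r6, #3 → r6=16-3=13
ADD r6, r6, #11 → r6=13+11=24
ADD r0, r0, #5 → r0=15+5=20
SUB r5, r5, #1 → r5=3-1=2
CMP r5, #0  (cmp 2,0)
BGT top: taken
SUB r6, r6, #3 → r6=24-3=21
ADD r6, r6, #11 → r6=21+11=32
ADD r0, r0, #5 → r0=20+5=25
SUB r5, r5, #1 → r5=2-1=1
CMP r5, #0  (cmp 1,0)
BGT top: taken
SUB r6, r6, #3 → r6=32-3=29
ADD r6, r6, #11 → r6=29+11=40
ADD r0, r0, #5 → r0=25+5=30
SUB r5, r5, #1 → r5=1-1=0
CMP r5, #0  (cmp 0,0)
BGT top: not taken
LSR r0, r6, #2 → r0=40>>2=10
halt.
Total executed instructions: 29.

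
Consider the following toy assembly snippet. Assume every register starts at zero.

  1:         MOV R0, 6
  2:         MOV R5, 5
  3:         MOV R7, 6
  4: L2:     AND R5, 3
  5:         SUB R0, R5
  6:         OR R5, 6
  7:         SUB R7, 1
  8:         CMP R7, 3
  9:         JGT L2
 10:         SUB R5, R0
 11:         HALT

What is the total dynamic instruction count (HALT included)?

R0=6
R5=5
R7=6
R5=5&3=1
R0=6-1=5
R5=1|6=7
R7=6-1=5
CMP R7, 3  (cmp 5,3)
JGT L2: taken
R5=7&3=3
R0=5-3=2
R5=3|6=7
R7=5-1=4
CMP R7, 3  (cmp 4,3)
JGT L2: taken
R5=7&3=3
R0=2-3=-1
R5=3|6=7
R7=4-1=3
CMP R7, 3  (cmp 3,3)
JGT L2: not taken
R5=7-(-1)=8
halt.
Total executed instructions: 23.

23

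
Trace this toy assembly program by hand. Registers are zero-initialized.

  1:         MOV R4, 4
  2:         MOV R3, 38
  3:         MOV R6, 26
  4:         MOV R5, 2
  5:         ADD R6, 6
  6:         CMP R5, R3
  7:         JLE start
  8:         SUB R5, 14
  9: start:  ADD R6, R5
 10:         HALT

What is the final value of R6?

34

R4=4
R3=38
R6=26
R5=2
R6=26+6=32
CMP R5, R3  (cmp 2,38)
JLE start: taken
R6=32+2=34
halt.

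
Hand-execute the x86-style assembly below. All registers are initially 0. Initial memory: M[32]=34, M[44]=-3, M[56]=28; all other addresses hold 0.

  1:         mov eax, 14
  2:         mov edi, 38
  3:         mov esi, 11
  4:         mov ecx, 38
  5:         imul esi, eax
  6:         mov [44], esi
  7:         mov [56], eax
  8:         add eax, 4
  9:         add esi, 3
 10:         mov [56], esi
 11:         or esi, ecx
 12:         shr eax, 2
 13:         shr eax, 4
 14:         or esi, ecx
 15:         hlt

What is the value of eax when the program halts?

0

mov eax, 14 → eax=14
mov edi, 38 → edi=38
mov esi, 11 → esi=11
mov ecx, 38 → ecx=38
imul esi, eax → esi=11*14=154
mov [44], esi → M[44]=154
mov [56], eax → M[56]=14
add eax, 4 → eax=14+4=18
add esi, 3 → esi=154+3=157
mov [56], esi → M[56]=157
or esi, ecx → esi=157|38=191
shr eax, 2 → eax=18>>2=4
shr eax, 4 → eax=4>>4=0
or esi, ecx → esi=191|38=191
halt.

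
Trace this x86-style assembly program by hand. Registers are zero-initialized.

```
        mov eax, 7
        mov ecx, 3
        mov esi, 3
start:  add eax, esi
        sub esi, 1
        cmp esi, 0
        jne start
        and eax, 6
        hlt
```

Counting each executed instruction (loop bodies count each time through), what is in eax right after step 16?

4

eax=7
ecx=3
esi=3
eax=7+3=10
esi=3-1=2
cmp esi, 0  (cmp 2,0)
jne start: taken
eax=10+2=12
esi=2-1=1
cmp esi, 0  (cmp 1,0)
jne start: taken
eax=12+1=13
esi=1-1=0
cmp esi, 0  (cmp 0,0)
jne start: not taken
eax=13&6=4
After step 16: eax = 4.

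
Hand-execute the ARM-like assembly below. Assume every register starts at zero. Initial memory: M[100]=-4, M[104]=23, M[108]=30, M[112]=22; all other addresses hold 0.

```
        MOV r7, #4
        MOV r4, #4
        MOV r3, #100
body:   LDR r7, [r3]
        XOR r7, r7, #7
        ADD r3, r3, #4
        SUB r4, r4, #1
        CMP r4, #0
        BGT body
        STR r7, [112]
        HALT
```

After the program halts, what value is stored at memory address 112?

r7=4
r4=4
r3=100
r7=M[100]=-4
r7=(-4)^7=-5
r3=100+4=104
r4=4-1=3
CMP r4, #0  (cmp 3,0)
BGT body: taken
r7=M[104]=23
r7=23^7=16
r3=104+4=108
r4=3-1=2
CMP r4, #0  (cmp 2,0)
BGT body: taken
r7=M[108]=30
r7=30^7=25
r3=108+4=112
r4=2-1=1
CMP r4, #0  (cmp 1,0)
BGT body: taken
r7=M[112]=22
r7=22^7=17
r3=112+4=116
r4=1-1=0
CMP r4, #0  (cmp 0,0)
BGT body: not taken
STR r7, [112] → M[112]=17
halt.

17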